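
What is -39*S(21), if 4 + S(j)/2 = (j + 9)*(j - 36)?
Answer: 35412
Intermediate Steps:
S(j) = -8 + 2*(-36 + j)*(9 + j) (S(j) = -8 + 2*((j + 9)*(j - 36)) = -8 + 2*((9 + j)*(-36 + j)) = -8 + 2*((-36 + j)*(9 + j)) = -8 + 2*(-36 + j)*(9 + j))
-39*S(21) = -39*(-656 - 54*21 + 2*21²) = -39*(-656 - 1134 + 2*441) = -39*(-656 - 1134 + 882) = -39*(-908) = 35412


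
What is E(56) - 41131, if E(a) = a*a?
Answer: -37995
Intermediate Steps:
E(a) = a**2
E(56) - 41131 = 56**2 - 41131 = 3136 - 41131 = -37995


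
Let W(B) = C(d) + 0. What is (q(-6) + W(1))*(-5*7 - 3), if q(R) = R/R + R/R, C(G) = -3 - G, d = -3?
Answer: -76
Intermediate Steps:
W(B) = 0 (W(B) = (-3 - 1*(-3)) + 0 = (-3 + 3) + 0 = 0 + 0 = 0)
q(R) = 2 (q(R) = 1 + 1 = 2)
(q(-6) + W(1))*(-5*7 - 3) = (2 + 0)*(-5*7 - 3) = 2*(-35 - 3) = 2*(-38) = -76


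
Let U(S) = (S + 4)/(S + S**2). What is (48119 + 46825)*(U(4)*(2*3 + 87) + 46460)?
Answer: 22073150784/5 ≈ 4.4146e+9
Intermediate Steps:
U(S) = (4 + S)/(S + S**2)
(48119 + 46825)*(U(4)*(2*3 + 87) + 46460) = (48119 + 46825)*(((4 + 4)/(4*(1 + 4)))*(2*3 + 87) + 46460) = 94944*(((1/4)*8/5)*(6 + 87) + 46460) = 94944*(((1/4)*(1/5)*8)*93 + 46460) = 94944*((2/5)*93 + 46460) = 94944*(186/5 + 46460) = 94944*(232486/5) = 22073150784/5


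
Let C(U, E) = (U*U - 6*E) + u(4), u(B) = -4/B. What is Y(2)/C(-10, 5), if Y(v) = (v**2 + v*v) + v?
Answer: 10/69 ≈ 0.14493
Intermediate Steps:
C(U, E) = -1 + U**2 - 6*E (C(U, E) = (U*U - 6*E) - 4/4 = (U**2 - 6*E) - 4*1/4 = (U**2 - 6*E) - 1 = -1 + U**2 - 6*E)
Y(v) = v + 2*v**2 (Y(v) = (v**2 + v**2) + v = 2*v**2 + v = v + 2*v**2)
Y(2)/C(-10, 5) = (2*(1 + 2*2))/(-1 + (-10)**2 - 6*5) = (2*(1 + 4))/(-1 + 100 - 30) = (2*5)/69 = 10*(1/69) = 10/69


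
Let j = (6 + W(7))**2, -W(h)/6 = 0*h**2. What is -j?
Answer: -36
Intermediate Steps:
W(h) = 0 (W(h) = -0*h**2 = -6*0 = 0)
j = 36 (j = (6 + 0)**2 = 6**2 = 36)
-j = -1*36 = -36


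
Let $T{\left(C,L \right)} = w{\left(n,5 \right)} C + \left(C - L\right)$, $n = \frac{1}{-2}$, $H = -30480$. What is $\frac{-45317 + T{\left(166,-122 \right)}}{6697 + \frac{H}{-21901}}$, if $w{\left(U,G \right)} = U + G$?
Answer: $- \frac{969820082}{146701477} \approx -6.6108$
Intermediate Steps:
$n = - \frac{1}{2} \approx -0.5$
$w{\left(U,G \right)} = G + U$
$T{\left(C,L \right)} = - L + \frac{11 C}{2}$ ($T{\left(C,L \right)} = \left(5 - \frac{1}{2}\right) C + \left(C - L\right) = \frac{9 C}{2} + \left(C - L\right) = - L + \frac{11 C}{2}$)
$\frac{-45317 + T{\left(166,-122 \right)}}{6697 + \frac{H}{-21901}} = \frac{-45317 + \left(\left(-1\right) \left(-122\right) + \frac{11}{2} \cdot 166\right)}{6697 - \frac{30480}{-21901}} = \frac{-45317 + \left(122 + 913\right)}{6697 - - \frac{30480}{21901}} = \frac{-45317 + 1035}{6697 + \frac{30480}{21901}} = - \frac{44282}{\frac{146701477}{21901}} = \left(-44282\right) \frac{21901}{146701477} = - \frac{969820082}{146701477}$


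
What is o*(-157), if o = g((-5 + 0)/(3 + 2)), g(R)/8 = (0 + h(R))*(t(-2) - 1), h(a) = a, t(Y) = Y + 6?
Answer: 3768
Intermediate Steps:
t(Y) = 6 + Y
g(R) = 24*R (g(R) = 8*((0 + R)*((6 - 2) - 1)) = 8*(R*(4 - 1)) = 8*(R*3) = 8*(3*R) = 24*R)
o = -24 (o = 24*((-5 + 0)/(3 + 2)) = 24*(-5/5) = 24*(-5*⅕) = 24*(-1) = -24)
o*(-157) = -24*(-157) = 3768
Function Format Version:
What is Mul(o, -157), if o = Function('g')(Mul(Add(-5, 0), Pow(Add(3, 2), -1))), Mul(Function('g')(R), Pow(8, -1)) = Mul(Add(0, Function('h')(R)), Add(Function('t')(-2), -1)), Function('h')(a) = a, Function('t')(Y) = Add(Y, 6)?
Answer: 3768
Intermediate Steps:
Function('t')(Y) = Add(6, Y)
Function('g')(R) = Mul(24, R) (Function('g')(R) = Mul(8, Mul(Add(0, R), Add(Add(6, -2), -1))) = Mul(8, Mul(R, Add(4, -1))) = Mul(8, Mul(R, 3)) = Mul(8, Mul(3, R)) = Mul(24, R))
o = -24 (o = Mul(24, Mul(Add(-5, 0), Pow(Add(3, 2), -1))) = Mul(24, Mul(-5, Pow(5, -1))) = Mul(24, Mul(-5, Rational(1, 5))) = Mul(24, -1) = -24)
Mul(o, -157) = Mul(-24, -157) = 3768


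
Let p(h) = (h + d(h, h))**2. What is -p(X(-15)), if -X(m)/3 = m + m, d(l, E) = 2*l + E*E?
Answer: -70056900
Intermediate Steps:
d(l, E) = E**2 + 2*l (d(l, E) = 2*l + E**2 = E**2 + 2*l)
X(m) = -6*m (X(m) = -3*(m + m) = -6*m)
p(h) = (h**2 + 3*h)**2 (p(h) = (h + (h**2 + 2*h))**2 = (h**2 + 3*h)**2)
-p(X(-15)) = -(-6*(-15))**2*(3 - 6*(-15))**2 = -90**2*(3 + 90)**2 = -8100*93**2 = -8100*8649 = -1*70056900 = -70056900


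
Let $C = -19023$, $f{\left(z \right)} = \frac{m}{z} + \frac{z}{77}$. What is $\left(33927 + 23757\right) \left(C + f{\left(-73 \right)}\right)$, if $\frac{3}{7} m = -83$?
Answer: $- \frac{560681661052}{511} \approx -1.0972 \cdot 10^{9}$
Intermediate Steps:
$m = - \frac{581}{3}$ ($m = \frac{7}{3} \left(-83\right) = - \frac{581}{3} \approx -193.67$)
$f{\left(z \right)} = - \frac{581}{3 z} + \frac{z}{77}$
$\left(33927 + 23757\right) \left(C + f{\left(-73 \right)}\right) = \left(33927 + 23757\right) \left(-19023 + \left(- \frac{581}{3 \left(-73\right)} + \frac{1}{77} \left(-73\right)\right)\right) = 57684 \left(-19023 - - \frac{28750}{16863}\right) = 57684 \left(-19023 + \left(\frac{581}{219} - \frac{73}{77}\right)\right) = 57684 \left(-19023 + \frac{28750}{16863}\right) = 57684 \left(- \frac{320756099}{16863}\right) = - \frac{560681661052}{511}$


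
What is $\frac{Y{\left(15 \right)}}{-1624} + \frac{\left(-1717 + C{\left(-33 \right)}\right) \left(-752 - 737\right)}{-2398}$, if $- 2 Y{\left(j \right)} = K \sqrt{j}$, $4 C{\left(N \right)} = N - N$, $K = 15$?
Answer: $- \frac{2556613}{2398} + \frac{15 \sqrt{15}}{3248} \approx -1066.1$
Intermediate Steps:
$C{\left(N \right)} = 0$ ($C{\left(N \right)} = \frac{N - N}{4} = \frac{1}{4} \cdot 0 = 0$)
$Y{\left(j \right)} = - \frac{15 \sqrt{j}}{2}$
$\frac{Y{\left(15 \right)}}{-1624} + \frac{\left(-1717 + C{\left(-33 \right)}\right) \left(-752 - 737\right)}{-2398} = \frac{\left(- \frac{15}{2}\right) \sqrt{15}}{-1624} + \frac{\left(-1717 + 0\right) \left(-752 - 737\right)}{-2398} = - \frac{15 \sqrt{15}}{2} \left(- \frac{1}{1624}\right) + \left(-1717\right) \left(-1489\right) \left(- \frac{1}{2398}\right) = \frac{15 \sqrt{15}}{3248} + 2556613 \left(- \frac{1}{2398}\right) = \frac{15 \sqrt{15}}{3248} - \frac{2556613}{2398} = - \frac{2556613}{2398} + \frac{15 \sqrt{15}}{3248}$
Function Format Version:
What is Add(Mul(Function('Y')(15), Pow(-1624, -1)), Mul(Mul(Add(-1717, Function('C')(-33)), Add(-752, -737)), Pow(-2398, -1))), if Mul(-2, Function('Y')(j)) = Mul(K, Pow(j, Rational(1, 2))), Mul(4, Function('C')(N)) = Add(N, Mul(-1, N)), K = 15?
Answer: Add(Rational(-2556613, 2398), Mul(Rational(15, 3248), Pow(15, Rational(1, 2)))) ≈ -1066.1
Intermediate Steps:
Function('C')(N) = 0 (Function('C')(N) = Mul(Rational(1, 4), Add(N, Mul(-1, N))) = Mul(Rational(1, 4), 0) = 0)
Function('Y')(j) = Mul(Rational(-15, 2), Pow(j, Rational(1, 2))) (Function('Y')(j) = Mul(Rational(-1, 2), Mul(15, Pow(j, Rational(1, 2)))) = Mul(Rational(-15, 2), Pow(j, Rational(1, 2))))
Add(Mul(Function('Y')(15), Pow(-1624, -1)), Mul(Mul(Add(-1717, Function('C')(-33)), Add(-752, -737)), Pow(-2398, -1))) = Add(Mul(Mul(Rational(-15, 2), Pow(15, Rational(1, 2))), Pow(-1624, -1)), Mul(Mul(Add(-1717, 0), Add(-752, -737)), Pow(-2398, -1))) = Add(Mul(Mul(Rational(-15, 2), Pow(15, Rational(1, 2))), Rational(-1, 1624)), Mul(Mul(-1717, -1489), Rational(-1, 2398))) = Add(Mul(Rational(15, 3248), Pow(15, Rational(1, 2))), Mul(2556613, Rational(-1, 2398))) = Add(Mul(Rational(15, 3248), Pow(15, Rational(1, 2))), Rational(-2556613, 2398)) = Add(Rational(-2556613, 2398), Mul(Rational(15, 3248), Pow(15, Rational(1, 2))))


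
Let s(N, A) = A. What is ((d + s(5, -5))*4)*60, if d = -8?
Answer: -3120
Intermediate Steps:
((d + s(5, -5))*4)*60 = ((-8 - 5)*4)*60 = -13*4*60 = -52*60 = -3120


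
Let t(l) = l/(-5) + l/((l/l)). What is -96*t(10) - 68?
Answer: -836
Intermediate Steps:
t(l) = 4*l/5 (t(l) = l*(-1/5) + l/1 = -l/5 + l*1 = -l/5 + l = 4*l/5)
-96*t(10) - 68 = -384*10/5 - 68 = -96*8 - 68 = -768 - 68 = -836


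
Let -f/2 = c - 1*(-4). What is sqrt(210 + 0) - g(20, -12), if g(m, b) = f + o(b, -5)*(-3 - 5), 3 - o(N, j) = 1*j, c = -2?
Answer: 68 + sqrt(210) ≈ 82.491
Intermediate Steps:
f = -4 (f = -2*(-2 - 1*(-4)) = -2*(-2 + 4) = -2*2 = -4)
o(N, j) = 3 - j
g(m, b) = -68 (g(m, b) = -4 + (3 - 1*(-5))*(-3 - 5) = -4 + (3 + 5)*(-8) = -4 + 8*(-8) = -4 - 64 = -68)
sqrt(210 + 0) - g(20, -12) = sqrt(210 + 0) - 1*(-68) = sqrt(210) + 68 = 68 + sqrt(210)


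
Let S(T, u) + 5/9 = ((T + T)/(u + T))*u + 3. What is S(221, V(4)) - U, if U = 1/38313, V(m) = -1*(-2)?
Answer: 54753311/8543799 ≈ 6.4085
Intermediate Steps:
V(m) = 2
U = 1/38313 ≈ 2.6101e-5
S(T, u) = 22/9 + 2*T*u/(T + u) (S(T, u) = -5/9 + (((T + T)/(u + T))*u + 3) = -5/9 + (((2*T)/(T + u))*u + 3) = -5/9 + ((2*T/(T + u))*u + 3) = -5/9 + (2*T*u/(T + u) + 3) = -5/9 + (3 + 2*T*u/(T + u)) = 22/9 + 2*T*u/(T + u))
S(221, V(4)) - U = 2*(11*221 + 11*2 + 9*221*2)/(9*(221 + 2)) - 1*1/38313 = (2/9)*(2431 + 22 + 3978)/223 - 1/38313 = (2/9)*(1/223)*6431 - 1/38313 = 12862/2007 - 1/38313 = 54753311/8543799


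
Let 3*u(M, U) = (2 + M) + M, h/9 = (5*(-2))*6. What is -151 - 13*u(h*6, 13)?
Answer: 83761/3 ≈ 27920.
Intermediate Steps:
h = -540 (h = 9*((5*(-2))*6) = 9*(-10*6) = 9*(-60) = -540)
u(M, U) = ⅔ + 2*M/3 (u(M, U) = ((2 + M) + M)/3 = (2 + 2*M)/3 = ⅔ + 2*M/3)
-151 - 13*u(h*6, 13) = -151 - 13*(⅔ + 2*(-540*6)/3) = -151 - 13*(⅔ + (⅔)*(-3240)) = -151 - 13*(⅔ - 2160) = -151 - 13*(-6478/3) = -151 + 84214/3 = 83761/3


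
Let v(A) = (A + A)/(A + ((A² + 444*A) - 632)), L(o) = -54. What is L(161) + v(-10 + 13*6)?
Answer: -462368/8563 ≈ -53.996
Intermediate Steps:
v(A) = 2*A/(-632 + A² + 445*A) (v(A) = (2*A)/(A + (-632 + A² + 444*A)) = (2*A)/(-632 + A² + 445*A) = 2*A/(-632 + A² + 445*A))
L(161) + v(-10 + 13*6) = -54 + 2*(-10 + 13*6)/(-632 + (-10 + 13*6)² + 445*(-10 + 13*6)) = -54 + 2*(-10 + 78)/(-632 + (-10 + 78)² + 445*(-10 + 78)) = -54 + 2*68/(-632 + 68² + 445*68) = -54 + 2*68/(-632 + 4624 + 30260) = -54 + 2*68/34252 = -54 + 2*68*(1/34252) = -54 + 34/8563 = -462368/8563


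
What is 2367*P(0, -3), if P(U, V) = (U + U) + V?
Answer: -7101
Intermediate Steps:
P(U, V) = V + 2*U (P(U, V) = 2*U + V = V + 2*U)
2367*P(0, -3) = 2367*(-3 + 2*0) = 2367*(-3 + 0) = 2367*(-3) = -7101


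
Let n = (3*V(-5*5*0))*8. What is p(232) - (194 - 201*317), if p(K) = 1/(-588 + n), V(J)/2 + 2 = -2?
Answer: 49547939/780 ≈ 63523.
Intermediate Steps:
V(J) = -8 (V(J) = -4 + 2*(-2) = -4 - 4 = -8)
n = -192 (n = (3*(-8))*8 = -24*8 = -192)
p(K) = -1/780 (p(K) = 1/(-588 - 192) = 1/(-780) = -1/780)
p(232) - (194 - 201*317) = -1/780 - (194 - 201*317) = -1/780 - (194 - 63717) = -1/780 - 1*(-63523) = -1/780 + 63523 = 49547939/780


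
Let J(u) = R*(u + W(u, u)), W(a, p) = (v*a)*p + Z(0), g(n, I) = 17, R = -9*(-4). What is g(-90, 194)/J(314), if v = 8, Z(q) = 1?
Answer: 17/28406988 ≈ 5.9844e-7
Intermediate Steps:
R = 36
W(a, p) = 1 + 8*a*p (W(a, p) = (8*a)*p + 1 = 8*a*p + 1 = 1 + 8*a*p)
J(u) = 36 + 36*u + 288*u**2 (J(u) = 36*(u + (1 + 8*u*u)) = 36*(u + (1 + 8*u**2)) = 36*(1 + u + 8*u**2) = 36 + 36*u + 288*u**2)
g(-90, 194)/J(314) = 17/(36 + 36*314 + 288*314**2) = 17/(36 + 11304 + 288*98596) = 17/(36 + 11304 + 28395648) = 17/28406988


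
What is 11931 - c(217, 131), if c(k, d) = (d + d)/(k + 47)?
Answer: 1574761/132 ≈ 11930.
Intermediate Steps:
c(k, d) = 2*d/(47 + k) (c(k, d) = (2*d)/(47 + k) = 2*d/(47 + k))
11931 - c(217, 131) = 11931 - 2*131/(47 + 217) = 11931 - 2*131/264 = 11931 - 1*131/132 = 11931 - 131/132 = 1574761/132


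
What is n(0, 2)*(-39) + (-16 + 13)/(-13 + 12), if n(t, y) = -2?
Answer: 81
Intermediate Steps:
n(0, 2)*(-39) + (-16 + 13)/(-13 + 12) = -2*(-39) + (-16 + 13)/(-13 + 12) = 78 - 3/(-1) = 78 - 3*(-1) = 78 + 3 = 81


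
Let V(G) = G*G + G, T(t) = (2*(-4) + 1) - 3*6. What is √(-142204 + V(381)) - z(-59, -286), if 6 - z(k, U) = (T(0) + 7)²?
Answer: 318 + √3338 ≈ 375.78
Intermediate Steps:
T(t) = -25 (T(t) = (-8 + 1) - 18 = -7 - 18 = -25)
z(k, U) = -318 (z(k, U) = 6 - (-25 + 7)² = 6 - 1*(-18)² = 6 - 1*324 = 6 - 324 = -318)
V(G) = G + G² (V(G) = G² + G = G + G²)
√(-142204 + V(381)) - z(-59, -286) = √(-142204 + 381*(1 + 381)) - 1*(-318) = √(-142204 + 381*382) + 318 = √(-142204 + 145542) + 318 = √3338 + 318 = 318 + √3338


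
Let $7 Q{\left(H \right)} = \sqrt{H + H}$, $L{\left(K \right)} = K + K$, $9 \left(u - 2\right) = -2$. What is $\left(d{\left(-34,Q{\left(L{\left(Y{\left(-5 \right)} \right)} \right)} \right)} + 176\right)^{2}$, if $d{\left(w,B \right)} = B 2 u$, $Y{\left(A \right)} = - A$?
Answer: $\frac{122964224}{3969} + \frac{22528 \sqrt{5}}{63} \approx 31781.0$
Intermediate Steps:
$u = \frac{16}{9}$ ($u = 2 + \frac{1}{9} \left(-2\right) = 2 - \frac{2}{9} = \frac{16}{9} \approx 1.7778$)
$L{\left(K \right)} = 2 K$
$Q{\left(H \right)} = \frac{\sqrt{2} \sqrt{H}}{7}$ ($Q{\left(H \right)} = \frac{\sqrt{H + H}}{7} = \frac{\sqrt{2 H}}{7} = \frac{\sqrt{2} \sqrt{H}}{7}$)
$d{\left(w,B \right)} = \frac{32 B}{9}$ ($d{\left(w,B \right)} = B 2 \cdot \frac{16}{9} = 2 B \frac{16}{9} = \frac{32 B}{9}$)
$\left(d{\left(-34,Q{\left(L{\left(Y{\left(-5 \right)} \right)} \right)} \right)} + 176\right)^{2} = \left(\frac{32 \frac{\sqrt{2} \sqrt{2 \left(\left(-1\right) \left(-5\right)\right)}}{7}}{9} + 176\right)^{2} = \left(\frac{32 \frac{\sqrt{2} \sqrt{2 \cdot 5}}{7}}{9} + 176\right)^{2} = \left(\frac{32 \frac{\sqrt{2} \sqrt{10}}{7}}{9} + 176\right)^{2} = \left(\frac{32 \frac{2 \sqrt{5}}{7}}{9} + 176\right)^{2} = \left(\frac{64 \sqrt{5}}{63} + 176\right)^{2} = \left(176 + \frac{64 \sqrt{5}}{63}\right)^{2}$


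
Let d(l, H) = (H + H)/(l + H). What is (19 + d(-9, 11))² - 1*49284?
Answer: -48384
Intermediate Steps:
d(l, H) = 2*H/(H + l) (d(l, H) = (2*H)/(H + l) = 2*H/(H + l))
(19 + d(-9, 11))² - 1*49284 = (19 + 2*11/(11 - 9))² - 1*49284 = (19 + 2*11/2)² - 49284 = (19 + 2*11*(½))² - 49284 = (19 + 11)² - 49284 = 30² - 49284 = 900 - 49284 = -48384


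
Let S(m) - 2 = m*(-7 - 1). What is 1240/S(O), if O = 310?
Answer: -620/1239 ≈ -0.50040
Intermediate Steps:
S(m) = 2 - 8*m (S(m) = 2 + m*(-7 - 1) = 2 + m*(-8) = 2 - 8*m)
1240/S(O) = 1240/(2 - 8*310) = 1240/(2 - 2480) = 1240/(-2478) = 1240*(-1/2478) = -620/1239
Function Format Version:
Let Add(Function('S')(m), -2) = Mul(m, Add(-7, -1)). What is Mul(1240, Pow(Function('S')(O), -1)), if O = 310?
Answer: Rational(-620, 1239) ≈ -0.50040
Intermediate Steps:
Function('S')(m) = Add(2, Mul(-8, m)) (Function('S')(m) = Add(2, Mul(m, Add(-7, -1))) = Add(2, Mul(m, -8)) = Add(2, Mul(-8, m)))
Mul(1240, Pow(Function('S')(O), -1)) = Mul(1240, Pow(Add(2, Mul(-8, 310)), -1)) = Mul(1240, Pow(Add(2, -2480), -1)) = Mul(1240, Pow(-2478, -1)) = Mul(1240, Rational(-1, 2478)) = Rational(-620, 1239)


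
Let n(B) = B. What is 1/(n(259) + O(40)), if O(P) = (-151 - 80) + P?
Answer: 1/68 ≈ 0.014706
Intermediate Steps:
O(P) = -231 + P
1/(n(259) + O(40)) = 1/(259 + (-231 + 40)) = 1/(259 - 191) = 1/68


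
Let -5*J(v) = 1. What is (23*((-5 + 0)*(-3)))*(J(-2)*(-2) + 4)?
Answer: 1518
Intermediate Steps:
J(v) = -1/5 (J(v) = -1/5*1 = -1/5)
(23*((-5 + 0)*(-3)))*(J(-2)*(-2) + 4) = (23*((-5 + 0)*(-3)))*(-1/5*(-2) + 4) = (23*(-5*(-3)))*(2/5 + 4) = (23*15)*(22/5) = 345*(22/5) = 1518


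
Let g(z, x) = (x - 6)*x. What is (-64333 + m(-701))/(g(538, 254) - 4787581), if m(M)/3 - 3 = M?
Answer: 66427/4724589 ≈ 0.014060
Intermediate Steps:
g(z, x) = x*(-6 + x) (g(z, x) = (-6 + x)*x = x*(-6 + x))
m(M) = 9 + 3*M
(-64333 + m(-701))/(g(538, 254) - 4787581) = (-64333 + (9 + 3*(-701)))/(254*(-6 + 254) - 4787581) = (-64333 + (9 - 2103))/(254*248 - 4787581) = (-64333 - 2094)/(62992 - 4787581) = -66427/(-4724589) = -66427*(-1/4724589) = 66427/4724589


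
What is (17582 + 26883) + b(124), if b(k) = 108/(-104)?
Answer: 1156063/26 ≈ 44464.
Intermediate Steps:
b(k) = -27/26 (b(k) = 108*(-1/104) = -27/26)
(17582 + 26883) + b(124) = (17582 + 26883) - 27/26 = 44465 - 27/26 = 1156063/26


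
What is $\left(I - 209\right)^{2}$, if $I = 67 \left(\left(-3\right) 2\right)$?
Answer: $373321$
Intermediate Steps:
$I = -402$ ($I = 67 \left(-6\right) = -402$)
$\left(I - 209\right)^{2} = \left(-402 - 209\right)^{2} = \left(-611\right)^{2} = 373321$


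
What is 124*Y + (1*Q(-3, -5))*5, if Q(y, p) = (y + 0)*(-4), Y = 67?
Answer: 8368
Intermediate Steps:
Q(y, p) = -4*y (Q(y, p) = y*(-4) = -4*y)
124*Y + (1*Q(-3, -5))*5 = 124*67 + (1*(-4*(-3)))*5 = 8308 + (1*12)*5 = 8308 + 12*5 = 8308 + 60 = 8368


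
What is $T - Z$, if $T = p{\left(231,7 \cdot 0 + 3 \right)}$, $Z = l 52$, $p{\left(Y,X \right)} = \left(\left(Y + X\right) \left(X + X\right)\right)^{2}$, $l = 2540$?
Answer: $1839136$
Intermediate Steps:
$p{\left(Y,X \right)} = 4 X^{2} \left(X + Y\right)^{2}$ ($p{\left(Y,X \right)} = \left(\left(X + Y\right) 2 X\right)^{2} = \left(2 X \left(X + Y\right)\right)^{2} = 4 X^{2} \left(X + Y\right)^{2}$)
$Z = 132080$ ($Z = 2540 \cdot 52 = 132080$)
$T = 1971216$ ($T = 4 \left(7 \cdot 0 + 3\right)^{2} \left(\left(7 \cdot 0 + 3\right) + 231\right)^{2} = 4 \left(0 + 3\right)^{2} \left(\left(0 + 3\right) + 231\right)^{2} = 4 \cdot 3^{2} \left(3 + 231\right)^{2} = 4 \cdot 9 \cdot 234^{2} = 4 \cdot 9 \cdot 54756 = 1971216$)
$T - Z = 1971216 - 132080 = 1839136$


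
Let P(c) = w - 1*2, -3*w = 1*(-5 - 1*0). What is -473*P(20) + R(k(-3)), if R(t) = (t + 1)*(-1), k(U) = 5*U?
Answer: 515/3 ≈ 171.67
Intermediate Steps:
R(t) = -1 - t (R(t) = (1 + t)*(-1) = -1 - t)
w = 5/3 (w = -(-5 - 1*0)/3 = -(-5 + 0)/3 = -(-5)/3 = -1/3*(-5) = 5/3 ≈ 1.6667)
P(c) = -1/3 (P(c) = 5/3 - 1*2 = 5/3 - 2 = -1/3)
-473*P(20) + R(k(-3)) = -473*(-1/3) + (-1 - 5*(-3)) = 473/3 + (-1 - 1*(-15)) = 473/3 + (-1 + 15) = 473/3 + 14 = 515/3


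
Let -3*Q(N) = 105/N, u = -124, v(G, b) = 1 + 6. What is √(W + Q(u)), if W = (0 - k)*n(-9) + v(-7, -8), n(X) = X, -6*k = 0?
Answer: √27993/62 ≈ 2.6986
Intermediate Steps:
v(G, b) = 7
k = 0 (k = -⅙*0 = 0)
Q(N) = -35/N
W = 7 (W = (0 - 1*0)*(-9) + 7 = (0 + 0)*(-9) + 7 = 0*(-9) + 7 = 0 + 7 = 7)
√(W + Q(u)) = √(7 - 35/(-124)) = √(7 - 35*(-1/124)) = √(7 + 35/124) = √(903/124) = √27993/62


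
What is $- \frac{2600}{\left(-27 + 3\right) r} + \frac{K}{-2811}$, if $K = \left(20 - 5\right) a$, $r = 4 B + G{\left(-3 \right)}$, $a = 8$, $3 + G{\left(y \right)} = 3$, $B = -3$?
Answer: $- \frac{305965}{33732} \approx -9.0705$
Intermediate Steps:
$G{\left(y \right)} = 0$ ($G{\left(y \right)} = -3 + 3 = 0$)
$r = -12$ ($r = 4 \left(-3\right) + 0 = -12 + 0 = -12$)
$K = 120$ ($K = \left(20 - 5\right) 8 = 15 \cdot 8 = 120$)
$- \frac{2600}{\left(-27 + 3\right) r} + \frac{K}{-2811} = - \frac{2600}{\left(-27 + 3\right) \left(-12\right)} + \frac{120}{-2811} = - \frac{2600}{\left(-24\right) \left(-12\right)} + 120 \left(- \frac{1}{2811}\right) = - \frac{2600}{288} - \frac{40}{937} = \left(-2600\right) \frac{1}{288} - \frac{40}{937} = - \frac{325}{36} - \frac{40}{937} = - \frac{305965}{33732}$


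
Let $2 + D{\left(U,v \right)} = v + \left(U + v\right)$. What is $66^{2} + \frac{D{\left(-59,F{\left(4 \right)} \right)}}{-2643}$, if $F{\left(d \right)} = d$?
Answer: $\frac{11512961}{2643} \approx 4356.0$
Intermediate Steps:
$D{\left(U,v \right)} = -2 + U + 2 v$ ($D{\left(U,v \right)} = -2 + \left(v + \left(U + v\right)\right) = -2 + \left(U + 2 v\right) = -2 + U + 2 v$)
$66^{2} + \frac{D{\left(-59,F{\left(4 \right)} \right)}}{-2643} = 66^{2} + \frac{-2 - 59 + 2 \cdot 4}{-2643} = 4356 + \left(-2 - 59 + 8\right) \left(- \frac{1}{2643}\right) = 4356 - - \frac{53}{2643} = 4356 + \frac{53}{2643} = \frac{11512961}{2643}$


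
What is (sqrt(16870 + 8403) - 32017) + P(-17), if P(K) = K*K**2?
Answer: -36930 + sqrt(25273) ≈ -36771.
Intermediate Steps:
P(K) = K**3
(sqrt(16870 + 8403) - 32017) + P(-17) = (sqrt(16870 + 8403) - 32017) + (-17)**3 = (sqrt(25273) - 32017) - 4913 = (-32017 + sqrt(25273)) - 4913 = -36930 + sqrt(25273)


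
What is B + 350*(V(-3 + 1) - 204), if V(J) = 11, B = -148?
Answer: -67698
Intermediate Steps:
B + 350*(V(-3 + 1) - 204) = -148 + 350*(11 - 204) = -148 + 350*(-193) = -148 - 67550 = -67698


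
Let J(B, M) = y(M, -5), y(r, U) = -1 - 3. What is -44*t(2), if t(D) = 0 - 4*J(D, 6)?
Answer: -704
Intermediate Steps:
y(r, U) = -4
J(B, M) = -4
t(D) = 16 (t(D) = 0 - 4*(-4) = 0 + 16 = 16)
-44*t(2) = -44*16 = -704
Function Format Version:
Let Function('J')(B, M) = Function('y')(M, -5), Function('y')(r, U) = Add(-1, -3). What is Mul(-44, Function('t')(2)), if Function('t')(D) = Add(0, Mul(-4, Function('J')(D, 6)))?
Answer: -704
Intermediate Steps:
Function('y')(r, U) = -4
Function('J')(B, M) = -4
Function('t')(D) = 16 (Function('t')(D) = Add(0, Mul(-4, -4)) = Add(0, 16) = 16)
Mul(-44, Function('t')(2)) = Mul(-44, 16) = -704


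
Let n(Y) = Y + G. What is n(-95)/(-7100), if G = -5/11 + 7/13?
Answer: 13573/1015300 ≈ 0.013368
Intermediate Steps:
G = 12/143 (G = -5*1/11 + 7*(1/13) = -5/11 + 7/13 = 12/143 ≈ 0.083916)
n(Y) = 12/143 + Y (n(Y) = Y + 12/143 = 12/143 + Y)
n(-95)/(-7100) = (12/143 - 95)/(-7100) = -13573/143*(-1/7100) = 13573/1015300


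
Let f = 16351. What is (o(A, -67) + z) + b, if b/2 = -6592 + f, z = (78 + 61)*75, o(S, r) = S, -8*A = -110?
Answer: 119827/4 ≈ 29957.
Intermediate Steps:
A = 55/4 (A = -⅛*(-110) = 55/4 ≈ 13.750)
z = 10425 (z = 139*75 = 10425)
b = 19518 (b = 2*(-6592 + 16351) = 2*9759 = 19518)
(o(A, -67) + z) + b = (55/4 + 10425) + 19518 = 41755/4 + 19518 = 119827/4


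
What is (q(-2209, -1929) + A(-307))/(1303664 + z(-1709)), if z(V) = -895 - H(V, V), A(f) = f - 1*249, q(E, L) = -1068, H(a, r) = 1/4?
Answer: -6496/5211075 ≈ -0.0012466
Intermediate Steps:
H(a, r) = ¼
A(f) = -249 + f (A(f) = f - 249 = -249 + f)
z(V) = -3581/4 (z(V) = -895 - 1*¼ = -895 - ¼ = -3581/4)
(q(-2209, -1929) + A(-307))/(1303664 + z(-1709)) = (-1068 + (-249 - 307))/(1303664 - 3581/4) = (-1068 - 556)/(5211075/4) = -1624*4/5211075 = -6496/5211075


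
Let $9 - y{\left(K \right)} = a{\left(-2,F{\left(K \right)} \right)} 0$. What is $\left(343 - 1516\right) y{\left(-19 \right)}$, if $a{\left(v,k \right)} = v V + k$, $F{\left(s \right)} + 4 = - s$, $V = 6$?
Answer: $-10557$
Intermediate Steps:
$F{\left(s \right)} = -4 - s$
$a{\left(v,k \right)} = k + 6 v$ ($a{\left(v,k \right)} = v 6 + k = 6 v + k = k + 6 v$)
$y{\left(K \right)} = 9$ ($y{\left(K \right)} = 9 - \left(\left(-4 - K\right) + 6 \left(-2\right)\right) 0 = 9 - \left(\left(-4 - K\right) - 12\right) 0 = 9 - \left(-16 - K\right) 0 = 9 - 0 = 9 + 0 = 9$)
$\left(343 - 1516\right) y{\left(-19 \right)} = \left(343 - 1516\right) 9 = \left(-1173\right) 9 = -10557$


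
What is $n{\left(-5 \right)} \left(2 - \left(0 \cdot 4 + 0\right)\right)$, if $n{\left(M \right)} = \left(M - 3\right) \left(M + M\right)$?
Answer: $160$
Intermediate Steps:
$n{\left(M \right)} = 2 M \left(-3 + M\right)$ ($n{\left(M \right)} = \left(-3 + M\right) 2 M = 2 M \left(-3 + M\right)$)
$n{\left(-5 \right)} \left(2 - \left(0 \cdot 4 + 0\right)\right) = 2 \left(-5\right) \left(-3 - 5\right) \left(2 - \left(0 \cdot 4 + 0\right)\right) = 2 \left(-5\right) \left(-8\right) \left(2 - \left(0 + 0\right)\right) = 80 \left(2 - 0\right) = 80 \left(2 + 0\right) = 80 \cdot 2 = 160$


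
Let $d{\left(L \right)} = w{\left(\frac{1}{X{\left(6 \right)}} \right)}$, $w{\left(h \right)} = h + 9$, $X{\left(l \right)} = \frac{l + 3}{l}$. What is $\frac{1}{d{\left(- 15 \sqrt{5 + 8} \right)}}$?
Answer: $\frac{3}{29} \approx 0.10345$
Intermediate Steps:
$X{\left(l \right)} = \frac{3 + l}{l}$
$w{\left(h \right)} = 9 + h$
$d{\left(L \right)} = \frac{29}{3}$ ($d{\left(L \right)} = 9 + \frac{1}{\frac{1}{6} \left(3 + 6\right)} = 9 + \frac{1}{\frac{1}{6} \cdot 9} = 9 + \frac{1}{\frac{3}{2}} = 9 + \frac{2}{3} = \frac{29}{3}$)
$\frac{1}{d{\left(- 15 \sqrt{5 + 8} \right)}} = \frac{1}{\frac{29}{3}} = \frac{3}{29}$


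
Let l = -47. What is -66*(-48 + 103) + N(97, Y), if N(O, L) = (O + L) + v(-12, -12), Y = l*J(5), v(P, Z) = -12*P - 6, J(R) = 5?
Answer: -3630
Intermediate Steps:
v(P, Z) = -6 - 12*P
Y = -235 (Y = -47*5 = -235)
N(O, L) = 138 + L + O (N(O, L) = (O + L) + (-6 - 12*(-12)) = (L + O) + (-6 + 144) = (L + O) + 138 = 138 + L + O)
-66*(-48 + 103) + N(97, Y) = -66*(-48 + 103) + (138 - 235 + 97) = -66*55 + 0 = -3630 + 0 = -3630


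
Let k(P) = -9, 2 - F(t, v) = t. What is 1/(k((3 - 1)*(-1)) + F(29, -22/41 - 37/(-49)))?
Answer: -1/36 ≈ -0.027778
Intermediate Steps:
F(t, v) = 2 - t
1/(k((3 - 1)*(-1)) + F(29, -22/41 - 37/(-49))) = 1/(-9 + (2 - 1*29)) = 1/(-9 + (2 - 29)) = 1/(-9 - 27) = 1/(-36) = -1/36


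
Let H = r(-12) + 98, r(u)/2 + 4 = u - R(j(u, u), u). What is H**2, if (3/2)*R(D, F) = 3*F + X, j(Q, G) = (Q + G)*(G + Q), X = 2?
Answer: 111556/9 ≈ 12395.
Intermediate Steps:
j(Q, G) = (G + Q)**2 (j(Q, G) = (G + Q)*(G + Q) = (G + Q)**2)
R(D, F) = 4/3 + 2*F (R(D, F) = 2*(3*F + 2)/3 = 2*(2 + 3*F)/3 = 4/3 + 2*F)
r(u) = -32/3 - 2*u (r(u) = -8 + 2*(u - (4/3 + 2*u)) = -8 + 2*(u + (-4/3 - 2*u)) = -8 + 2*(-4/3 - u) = -8 + (-8/3 - 2*u) = -32/3 - 2*u)
H = 334/3 (H = (-32/3 - 2*(-12)) + 98 = (-32/3 + 24) + 98 = 40/3 + 98 = 334/3 ≈ 111.33)
H**2 = (334/3)**2 = 111556/9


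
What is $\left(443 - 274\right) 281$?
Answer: $47489$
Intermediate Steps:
$\left(443 - 274\right) 281 = 169 \cdot 281 = 47489$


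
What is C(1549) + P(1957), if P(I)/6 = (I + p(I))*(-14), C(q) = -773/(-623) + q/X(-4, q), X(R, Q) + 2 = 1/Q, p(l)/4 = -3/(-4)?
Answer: -319153952682/1929431 ≈ -1.6541e+5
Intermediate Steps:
p(l) = 3 (p(l) = 4*(-3/(-4)) = 4*(-3*(-¼)) = 4*(¾) = 3)
X(R, Q) = -2 + 1/Q
C(q) = 773/623 + q/(-2 + 1/q) (C(q) = -773/(-623) + q/(-2 + 1/q) = -773*(-1/623) + q/(-2 + 1/q) = 773/623 + q/(-2 + 1/q))
P(I) = -252 - 84*I (P(I) = 6*((I + 3)*(-14)) = 6*((3 + I)*(-14)) = 6*(-42 - 14*I) = -252 - 84*I)
C(1549) + P(1957) = (-773 - 623*1549² + 1546*1549)/(623*(-1 + 2*1549)) + (-252 - 84*1957) = (-773 - 623*2399401 + 2394754)/(623*(-1 + 3098)) + (-252 - 164388) = (1/623)*(-773 - 1494826823 + 2394754)/3097 - 164640 = (1/623)*(1/3097)*(-1492432842) - 164640 = -1492432842/1929431 - 164640 = -319153952682/1929431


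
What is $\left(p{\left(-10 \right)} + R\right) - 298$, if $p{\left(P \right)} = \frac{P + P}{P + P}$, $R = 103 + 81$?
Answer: $-113$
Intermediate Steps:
$R = 184$
$p{\left(P \right)} = 1$ ($p{\left(P \right)} = \frac{2 P}{2 P} = 2 P \frac{1}{2 P} = 1$)
$\left(p{\left(-10 \right)} + R\right) - 298 = \left(1 + 184\right) - 298 = 185 - 298 = -113$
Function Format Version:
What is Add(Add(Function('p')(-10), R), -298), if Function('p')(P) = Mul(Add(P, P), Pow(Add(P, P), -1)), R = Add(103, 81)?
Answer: -113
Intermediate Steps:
R = 184
Function('p')(P) = 1 (Function('p')(P) = Mul(Mul(2, P), Pow(Mul(2, P), -1)) = Mul(Mul(2, P), Mul(Rational(1, 2), Pow(P, -1))) = 1)
Add(Add(Function('p')(-10), R), -298) = Add(Add(1, 184), -298) = Add(185, -298) = -113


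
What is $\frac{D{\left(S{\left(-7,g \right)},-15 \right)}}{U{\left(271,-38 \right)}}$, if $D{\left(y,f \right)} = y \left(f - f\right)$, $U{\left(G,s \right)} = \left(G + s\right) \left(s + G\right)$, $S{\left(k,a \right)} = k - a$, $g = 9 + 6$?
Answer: $0$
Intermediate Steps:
$g = 15$
$U{\left(G,s \right)} = \left(G + s\right)^{2}$ ($U{\left(G,s \right)} = \left(G + s\right) \left(G + s\right) = \left(G + s\right)^{2}$)
$D{\left(y,f \right)} = 0$ ($D{\left(y,f \right)} = y 0 = 0$)
$\frac{D{\left(S{\left(-7,g \right)},-15 \right)}}{U{\left(271,-38 \right)}} = \frac{0}{\left(271 - 38\right)^{2}} = \frac{0}{233^{2}} = \frac{0}{54289} = 0 \cdot \frac{1}{54289} = 0$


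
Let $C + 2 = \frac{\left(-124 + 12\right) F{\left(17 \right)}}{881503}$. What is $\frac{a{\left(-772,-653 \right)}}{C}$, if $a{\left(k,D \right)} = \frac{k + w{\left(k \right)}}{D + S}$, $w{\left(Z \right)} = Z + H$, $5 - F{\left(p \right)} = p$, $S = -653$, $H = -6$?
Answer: $- \frac{97594975}{164337898} \approx -0.59387$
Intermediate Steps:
$F{\left(p \right)} = 5 - p$
$w{\left(Z \right)} = -6 + Z$ ($w{\left(Z \right)} = Z - 6 = -6 + Z$)
$a{\left(k,D \right)} = \frac{-6 + 2 k}{-653 + D}$ ($a{\left(k,D \right)} = \frac{k + \left(-6 + k\right)}{D - 653} = \frac{-6 + 2 k}{-653 + D}$)
$C = - \frac{251666}{125929}$ ($C = -2 + \frac{\left(-124 + 12\right) \left(5 - 17\right)}{881503} = -2 + - 112 \left(5 - 17\right) \frac{1}{881503} = -2 + \left(-112\right) \left(-12\right) \frac{1}{881503} = -2 + 1344 \cdot \frac{1}{881503} = -2 + \frac{192}{125929} = - \frac{251666}{125929} \approx -1.9985$)
$\frac{a{\left(-772,-653 \right)}}{C} = \frac{2 \frac{1}{-653 - 653} \left(-3 - 772\right)}{- \frac{251666}{125929}} = 2 \frac{1}{-1306} \left(-775\right) \left(- \frac{125929}{251666}\right) = 2 \left(- \frac{1}{1306}\right) \left(-775\right) \left(- \frac{125929}{251666}\right) = \frac{775}{653} \left(- \frac{125929}{251666}\right) = - \frac{97594975}{164337898}$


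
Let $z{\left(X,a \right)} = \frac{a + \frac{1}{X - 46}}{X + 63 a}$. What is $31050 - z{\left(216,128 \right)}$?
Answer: $\frac{43705958239}{1407600} \approx 31050.0$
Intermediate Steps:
$z{\left(X,a \right)} = \frac{a + \frac{1}{-46 + X}}{X + 63 a}$
$31050 - z{\left(216,128 \right)} = 31050 - \frac{1 - 5888 + 216 \cdot 128}{216^{2} - 370944 - 9936 + 63 \cdot 216 \cdot 128} = 31050 - \frac{1 - 5888 + 27648}{46656 - 370944 - 9936 + 1741824} = 31050 - \frac{1}{1407600} \cdot 21761 = 31050 - \frac{21761}{1407600} = \frac{43705958239}{1407600}$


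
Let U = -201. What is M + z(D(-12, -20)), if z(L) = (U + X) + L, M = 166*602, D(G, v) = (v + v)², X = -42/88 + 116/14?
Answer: 31212353/308 ≈ 1.0134e+5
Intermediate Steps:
X = 2405/308 (X = -42*1/88 + 116*(1/14) = -21/44 + 58/7 = 2405/308 ≈ 7.8084)
D(G, v) = 4*v² (D(G, v) = (2*v)² = 4*v²)
M = 99932
z(L) = -59503/308 + L (z(L) = (-201 + 2405/308) + L = -59503/308 + L)
M + z(D(-12, -20)) = 99932 + (-59503/308 + 4*(-20)²) = 99932 + (-59503/308 + 4*400) = 99932 + (-59503/308 + 1600) = 99932 + 433297/308 = 31212353/308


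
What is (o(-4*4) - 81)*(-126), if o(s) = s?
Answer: 12222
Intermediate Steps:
(o(-4*4) - 81)*(-126) = (-4*4 - 81)*(-126) = (-16 - 81)*(-126) = -97*(-126) = 12222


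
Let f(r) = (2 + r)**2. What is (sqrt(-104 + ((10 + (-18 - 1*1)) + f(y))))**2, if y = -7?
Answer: -88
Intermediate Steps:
(sqrt(-104 + ((10 + (-18 - 1*1)) + f(y))))**2 = (sqrt(-104 + ((10 + (-18 - 1*1)) + (2 - 7)**2)))**2 = (sqrt(-104 + ((10 + (-18 - 1)) + (-5)**2)))**2 = (sqrt(-104 + ((10 - 19) + 25)))**2 = (sqrt(-104 + (-9 + 25)))**2 = (sqrt(-104 + 16))**2 = (sqrt(-88))**2 = (2*I*sqrt(22))**2 = -88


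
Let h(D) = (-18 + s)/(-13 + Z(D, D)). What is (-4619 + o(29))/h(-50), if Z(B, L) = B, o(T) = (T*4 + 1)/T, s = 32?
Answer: 602253/29 ≈ 20767.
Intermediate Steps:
o(T) = (1 + 4*T)/T (o(T) = (4*T + 1)/T = (1 + 4*T)/T)
h(D) = 14/(-13 + D) (h(D) = (-18 + 32)/(-13 + D) = 14/(-13 + D))
(-4619 + o(29))/h(-50) = (-4619 + (4 + 1/29))/((14/(-13 - 50))) = (-4619 + (4 + 1/29))/((14/(-63))) = (-4619 + 117/29)/((14*(-1/63))) = -133834/(29*(-2/9)) = -133834/29*(-9/2) = 602253/29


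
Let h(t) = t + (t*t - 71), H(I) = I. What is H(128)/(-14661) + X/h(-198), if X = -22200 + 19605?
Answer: -8605795/114165207 ≈ -0.075380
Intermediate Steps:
X = -2595
h(t) = -71 + t + t**2 (h(t) = t + (t**2 - 71) = t + (-71 + t**2) = -71 + t + t**2)
H(128)/(-14661) + X/h(-198) = 128/(-14661) - 2595/(-71 - 198 + (-198)**2) = 128*(-1/14661) - 2595/(-71 - 198 + 39204) = -128/14661 - 2595/38935 = -128/14661 - 2595*1/38935 = -128/14661 - 519/7787 = -8605795/114165207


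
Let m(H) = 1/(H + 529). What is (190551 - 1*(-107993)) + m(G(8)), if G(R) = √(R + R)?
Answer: 159123953/533 ≈ 2.9854e+5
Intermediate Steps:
G(R) = √2*√R (G(R) = √(2*R) = √2*√R)
m(H) = 1/(529 + H)
(190551 - 1*(-107993)) + m(G(8)) = (190551 - 1*(-107993)) + 1/(529 + √2*√8) = (190551 + 107993) + 1/(529 + √2*(2*√2)) = 298544 + 1/(529 + 4) = 298544 + 1/533 = 159123953/533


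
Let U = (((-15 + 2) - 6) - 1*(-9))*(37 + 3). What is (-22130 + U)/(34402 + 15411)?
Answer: -22530/49813 ≈ -0.45229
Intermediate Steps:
U = -400 (U = ((-13 - 6) + 9)*40 = (-19 + 9)*40 = -10*40 = -400)
(-22130 + U)/(34402 + 15411) = (-22130 - 400)/(34402 + 15411) = -22530/49813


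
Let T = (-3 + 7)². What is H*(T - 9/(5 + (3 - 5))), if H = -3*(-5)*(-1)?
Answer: -195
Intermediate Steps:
H = -15 (H = 15*(-1) = -15)
T = 16 (T = 4² = 16)
H*(T - 9/(5 + (3 - 5))) = -15*(16 - 9/(5 + (3 - 5))) = -15*(16 - 9/(5 - 2)) = -15*(16 - 9/3) = -15*(16 + (⅓)*(-9)) = -15*(16 - 3) = -15*13 = -195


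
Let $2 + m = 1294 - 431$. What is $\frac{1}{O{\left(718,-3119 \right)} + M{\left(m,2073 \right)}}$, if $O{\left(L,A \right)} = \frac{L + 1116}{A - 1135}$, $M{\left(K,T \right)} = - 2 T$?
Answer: $- \frac{2127}{8819459} \approx -0.00024117$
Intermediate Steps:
$m = 861$ ($m = -2 + \left(1294 - 431\right) = -2 + 863 = 861$)
$O{\left(L,A \right)} = \frac{1116 + L}{-1135 + A}$
$\frac{1}{O{\left(718,-3119 \right)} + M{\left(m,2073 \right)}} = \frac{1}{\frac{1116 + 718}{-1135 - 3119} - 4146} = \frac{1}{\frac{1}{-4254} \cdot 1834 - 4146} = \frac{1}{\left(- \frac{1}{4254}\right) 1834 - 4146} = \frac{1}{- \frac{917}{2127} - 4146} = \frac{1}{- \frac{8819459}{2127}} = - \frac{2127}{8819459}$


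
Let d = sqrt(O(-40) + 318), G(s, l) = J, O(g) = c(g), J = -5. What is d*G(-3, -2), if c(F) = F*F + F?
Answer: -5*sqrt(1878) ≈ -216.68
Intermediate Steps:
c(F) = F + F**2 (c(F) = F**2 + F = F + F**2)
O(g) = g*(1 + g)
G(s, l) = -5
d = sqrt(1878) (d = sqrt(-40*(1 - 40) + 318) = sqrt(-40*(-39) + 318) = sqrt(1560 + 318) = sqrt(1878) ≈ 43.336)
d*G(-3, -2) = sqrt(1878)*(-5) = -5*sqrt(1878)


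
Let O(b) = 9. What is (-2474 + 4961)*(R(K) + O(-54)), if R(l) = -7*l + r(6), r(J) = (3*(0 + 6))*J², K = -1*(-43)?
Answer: 885372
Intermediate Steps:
K = 43
r(J) = 18*J² (r(J) = (3*6)*J² = 18*J²)
R(l) = 648 - 7*l (R(l) = -7*l + 18*6² = -7*l + 18*36 = -7*l + 648 = 648 - 7*l)
(-2474 + 4961)*(R(K) + O(-54)) = (-2474 + 4961)*((648 - 7*43) + 9) = 2487*((648 - 301) + 9) = 2487*(347 + 9) = 2487*356 = 885372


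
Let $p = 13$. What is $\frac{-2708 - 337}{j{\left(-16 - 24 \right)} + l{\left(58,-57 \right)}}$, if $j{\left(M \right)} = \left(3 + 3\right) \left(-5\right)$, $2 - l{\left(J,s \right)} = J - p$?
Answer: $\frac{3045}{73} \approx 41.712$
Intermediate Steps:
$l{\left(J,s \right)} = 15 - J$ ($l{\left(J,s \right)} = 2 - \left(J - 13\right) = 2 - \left(-13 + J\right) = 15 - J$)
$j{\left(M \right)} = -30$ ($j{\left(M \right)} = 6 \left(-5\right) = -30$)
$\frac{-2708 - 337}{j{\left(-16 - 24 \right)} + l{\left(58,-57 \right)}} = \frac{-2708 - 337}{-30 + \left(15 - 58\right)} = - \frac{3045}{-30 + \left(15 - 58\right)} = - \frac{3045}{-30 - 43} = - \frac{3045}{-73} = \left(-3045\right) \left(- \frac{1}{73}\right) = \frac{3045}{73}$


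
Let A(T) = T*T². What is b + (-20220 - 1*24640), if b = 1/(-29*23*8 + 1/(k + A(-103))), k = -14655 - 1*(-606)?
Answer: -264932248328596/5905756737 ≈ -44860.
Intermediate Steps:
k = -14049 (k = -14655 + 606 = -14049)
A(T) = T³
b = -1106776/5905756737 (b = 1/(-29*23*8 + 1/(-14049 + (-103)³)) = 1/(-667*8 + 1/(-14049 - 1092727)) = 1/(-5336 + 1/(-1106776)) = 1/(-5336 - 1/1106776) = 1/(-5905756737/1106776) = -1106776/5905756737 ≈ -0.00018741)
b + (-20220 - 1*24640) = -1106776/5905756737 + (-20220 - 1*24640) = -1106776/5905756737 + (-20220 - 24640) = -1106776/5905756737 - 44860 = -264932248328596/5905756737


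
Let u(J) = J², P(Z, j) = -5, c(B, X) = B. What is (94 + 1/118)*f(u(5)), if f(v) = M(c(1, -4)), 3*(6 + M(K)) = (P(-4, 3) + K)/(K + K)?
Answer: -110930/177 ≈ -626.72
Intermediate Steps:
M(K) = -6 + (-5 + K)/(6*K) (M(K) = -6 + ((-5 + K)/(K + K))/3 = -6 + ((-5 + K)/((2*K)))/3 = -6 + ((-5 + K)*(1/(2*K)))/3 = -6 + ((-5 + K)/(2*K))/3 = -6 + (-5 + K)/(6*K))
f(v) = -20/3 (f(v) = (⅚)*(-1 - 7*1)/1 = (⅚)*1*(-1 - 7) = (⅚)*1*(-8) = -20/3)
(94 + 1/118)*f(u(5)) = (94 + 1/118)*(-20/3) = (11093/118)*(-20/3) = -110930/177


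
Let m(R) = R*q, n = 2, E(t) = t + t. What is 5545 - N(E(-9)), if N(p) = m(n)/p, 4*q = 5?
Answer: 199625/36 ≈ 5545.1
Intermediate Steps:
q = 5/4 (q = (¼)*5 = 5/4 ≈ 1.2500)
E(t) = 2*t
m(R) = 5*R/4 (m(R) = R*(5/4) = 5*R/4)
N(p) = 5/(2*p) (N(p) = ((5/4)*2)/p = 5/(2*p))
5545 - N(E(-9)) = 5545 - 5/(2*(2*(-9))) = 5545 - 5/(2*(-18)) = 5545 - 5*(-1)/(2*18) = 5545 - 1*(-5/36) = 5545 + 5/36 = 199625/36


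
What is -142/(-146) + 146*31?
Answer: 330469/73 ≈ 4527.0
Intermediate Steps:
-142/(-146) + 146*31 = -142*(-1/146) + 4526 = 71/73 + 4526 = 330469/73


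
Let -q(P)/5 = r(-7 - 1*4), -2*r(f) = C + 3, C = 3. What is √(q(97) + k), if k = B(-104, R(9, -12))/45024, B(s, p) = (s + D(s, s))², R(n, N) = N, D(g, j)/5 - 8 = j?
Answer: √44690541/1407 ≈ 4.7513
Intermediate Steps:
D(g, j) = 40 + 5*j
B(s, p) = (40 + 6*s)² (B(s, p) = (s + (40 + 5*s))² = (40 + 6*s)²)
r(f) = -3 (r(f) = -(3 + 3)/2 = -½*6 = -3)
q(P) = 15 (q(P) = -5*(-3) = 15)
k = 10658/1407 (k = (4*(20 + 3*(-104))²)/45024 = (4*(20 - 312)²)*(1/45024) = (4*(-292)²)*(1/45024) = (4*85264)*(1/45024) = 341056*(1/45024) = 10658/1407 ≈ 7.5750)
√(q(97) + k) = √(15 + 10658/1407) = √(31763/1407) = √44690541/1407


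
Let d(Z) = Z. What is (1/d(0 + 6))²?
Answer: 1/36 ≈ 0.027778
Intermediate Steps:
(1/d(0 + 6))² = (1/(0 + 6))² = (1/6)² = (⅙)² = 1/36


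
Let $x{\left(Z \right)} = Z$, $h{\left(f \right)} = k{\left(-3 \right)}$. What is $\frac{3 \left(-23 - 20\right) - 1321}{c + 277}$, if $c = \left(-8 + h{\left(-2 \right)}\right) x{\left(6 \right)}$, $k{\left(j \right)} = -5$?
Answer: $- \frac{1450}{199} \approx -7.2864$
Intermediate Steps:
$h{\left(f \right)} = -5$
$c = -78$ ($c = \left(-8 - 5\right) 6 = \left(-13\right) 6 = -78$)
$\frac{3 \left(-23 - 20\right) - 1321}{c + 277} = \frac{3 \left(-23 - 20\right) - 1321}{-78 + 277} = \frac{3 \left(-43\right) - 1321}{199} = \left(-129 - 1321\right) \frac{1}{199} = \left(-1450\right) \frac{1}{199} = - \frac{1450}{199}$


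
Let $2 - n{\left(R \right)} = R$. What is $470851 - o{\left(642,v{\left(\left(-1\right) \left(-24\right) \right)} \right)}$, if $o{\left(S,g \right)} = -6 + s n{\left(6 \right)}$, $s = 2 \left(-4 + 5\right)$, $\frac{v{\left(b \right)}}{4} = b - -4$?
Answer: $470865$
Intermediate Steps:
$v{\left(b \right)} = 16 + 4 b$ ($v{\left(b \right)} = 4 \left(b - -4\right) = 4 \left(b + 4\right) = 4 \left(4 + b\right) = 16 + 4 b$)
$n{\left(R \right)} = 2 - R$
$s = 2$ ($s = 2 \cdot 1 = 2$)
$o{\left(S,g \right)} = -14$ ($o{\left(S,g \right)} = -6 + 2 \left(2 - 6\right) = -6 + 2 \left(-4\right) = -6 - 8 = -14$)
$470851 - o{\left(642,v{\left(\left(-1\right) \left(-24\right) \right)} \right)} = 470851 - -14 = 470851 + 14 = 470865$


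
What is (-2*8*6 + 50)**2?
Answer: 2116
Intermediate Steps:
(-2*8*6 + 50)**2 = (-16*6 + 50)**2 = (-96 + 50)**2 = (-46)**2 = 2116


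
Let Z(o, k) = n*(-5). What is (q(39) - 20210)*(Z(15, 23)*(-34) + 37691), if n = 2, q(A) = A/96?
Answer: -24594913917/32 ≈ -7.6859e+8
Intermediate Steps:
q(A) = A/96 (q(A) = A*(1/96) = A/96)
Z(o, k) = -10 (Z(o, k) = 2*(-5) = -10)
(q(39) - 20210)*(Z(15, 23)*(-34) + 37691) = ((1/96)*39 - 20210)*(-10*(-34) + 37691) = (13/32 - 20210)*(340 + 37691) = -646707/32*38031 = -24594913917/32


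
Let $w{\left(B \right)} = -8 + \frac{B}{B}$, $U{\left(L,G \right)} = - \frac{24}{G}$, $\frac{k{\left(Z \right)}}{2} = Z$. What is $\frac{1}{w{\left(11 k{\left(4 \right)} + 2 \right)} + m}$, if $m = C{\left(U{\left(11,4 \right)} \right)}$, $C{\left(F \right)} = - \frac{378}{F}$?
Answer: $\frac{1}{56} \approx 0.017857$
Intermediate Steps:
$k{\left(Z \right)} = 2 Z$
$m = 63$ ($m = - \frac{378}{\left(-24\right) \frac{1}{4}} = - \frac{378}{-6} = \left(-378\right) \left(- \frac{1}{6}\right) = 63$)
$w{\left(B \right)} = -7$ ($w{\left(B \right)} = -8 + 1 = -7$)
$\frac{1}{w{\left(11 k{\left(4 \right)} + 2 \right)} + m} = \frac{1}{-7 + 63} = \frac{1}{56}$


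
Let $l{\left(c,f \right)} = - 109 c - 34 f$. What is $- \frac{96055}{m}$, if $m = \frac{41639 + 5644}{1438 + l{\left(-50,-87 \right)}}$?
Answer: $- \frac{315252510}{15761} \approx -20002.0$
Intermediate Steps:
$m = \frac{15761}{3282}$ ($m = \frac{41639 + 5644}{1438 - -8408} = \frac{47283}{1438 + \left(5450 + 2958\right)} = \frac{47283}{1438 + 8408} = \frac{47283}{9846} = 47283 \cdot \frac{1}{9846} = \frac{15761}{3282} \approx 4.8023$)
$- \frac{96055}{m} = - \frac{96055}{\frac{15761}{3282}} = \left(-96055\right) \frac{3282}{15761} = - \frac{315252510}{15761}$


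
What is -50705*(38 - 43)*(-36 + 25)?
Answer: -2788775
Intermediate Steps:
-50705*(38 - 43)*(-36 + 25) = -(-253525)*(-11) = -50705*55 = -2788775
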